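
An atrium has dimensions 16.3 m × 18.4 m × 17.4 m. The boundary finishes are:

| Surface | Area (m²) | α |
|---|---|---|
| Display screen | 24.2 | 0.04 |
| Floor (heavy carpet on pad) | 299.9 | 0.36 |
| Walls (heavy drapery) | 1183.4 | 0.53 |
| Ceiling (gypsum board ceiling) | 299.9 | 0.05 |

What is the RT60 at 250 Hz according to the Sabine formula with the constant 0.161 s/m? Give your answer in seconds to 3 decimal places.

Total absorption A = 24.2·0.04 + 299.9·0.36 + 1183.4·0.53 + 299.9·0.05
  = 0.968 + 107.964 + 627.202 + 14.995 = 751.129 m² sabins.
Volume V = 16.3 × 18.4 × 17.4 = 5218.608 m³.
Sabine: RT60 = 0.161 × 5218.608 / 751.129 = 1.119 s.

1.119 s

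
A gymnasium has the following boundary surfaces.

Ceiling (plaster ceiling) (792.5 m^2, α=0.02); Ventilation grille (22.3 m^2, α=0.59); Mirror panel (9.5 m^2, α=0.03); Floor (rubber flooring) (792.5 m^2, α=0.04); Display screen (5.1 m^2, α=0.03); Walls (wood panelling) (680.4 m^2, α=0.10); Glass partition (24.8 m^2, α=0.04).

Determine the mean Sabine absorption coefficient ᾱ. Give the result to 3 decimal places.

S = Σ Sᵢ = 792.5 + 22.3 + 9.5 + 792.5 + 5.1 + 680.4 + 24.8 = 2327.1 m^2.
A = 792.5*0.02 + 22.3*0.59 + 9.5*0.03 + 792.5*0.04 + 5.1*0.03 + 680.4*0.10 + 24.8*0.04 = 130.177 sabins.
ᾱ = 130.177 / 2327.1 = 0.056.

0.056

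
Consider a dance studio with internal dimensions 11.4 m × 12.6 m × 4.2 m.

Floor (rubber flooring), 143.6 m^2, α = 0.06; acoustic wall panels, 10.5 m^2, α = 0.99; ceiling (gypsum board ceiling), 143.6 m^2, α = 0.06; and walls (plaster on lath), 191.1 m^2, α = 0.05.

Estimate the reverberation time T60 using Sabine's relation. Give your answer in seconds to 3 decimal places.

2.612 seconds

A = Σ Sᵢαᵢ = 143.6·0.06 + 10.5·0.99 + 143.6·0.06 + 191.1·0.05 = 37.182 sabins.
Volume V = 11.4 × 12.6 × 4.2 = 603.288 m³.
T = 0.161 V/A = 0.161·603.288/37.182 = 2.612 s.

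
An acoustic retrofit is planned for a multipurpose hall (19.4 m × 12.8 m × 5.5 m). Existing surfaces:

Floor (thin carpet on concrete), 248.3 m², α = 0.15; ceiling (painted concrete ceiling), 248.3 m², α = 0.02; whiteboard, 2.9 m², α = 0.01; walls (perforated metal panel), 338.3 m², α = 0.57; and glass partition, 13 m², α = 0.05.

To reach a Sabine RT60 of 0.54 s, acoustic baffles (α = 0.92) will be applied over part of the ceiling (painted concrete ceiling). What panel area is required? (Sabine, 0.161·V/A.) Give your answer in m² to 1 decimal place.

190.5

A₁ = Σ Sᵢαᵢ = 248.3·0.15 + 248.3·0.02 + 2.9·0.01 + 338.3·0.57 + 13·0.05 = 235.721 sabins.
Required A₂ = 0.161·1365.76/0.54 = 407.199 sabins.
ΔA needed = 407.199 − 235.721 = 171.478 sabins.
Net gain per m²: Δα = 0.92 − 0.02 = 0.90.
Panel area = 171.478 / 0.90 = 190.5 m².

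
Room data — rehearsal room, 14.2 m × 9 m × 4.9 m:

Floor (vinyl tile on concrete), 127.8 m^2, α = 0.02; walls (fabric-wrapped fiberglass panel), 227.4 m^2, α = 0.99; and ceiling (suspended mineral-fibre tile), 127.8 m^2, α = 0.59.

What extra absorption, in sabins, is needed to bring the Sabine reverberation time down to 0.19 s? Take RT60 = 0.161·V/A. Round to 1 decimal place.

227.6 sabins

Summing Sᵢαᵢ: 2.556 + 225.126 + 75.402 → A₁ = 303.084 sabins.
Target A₂ = 0.161·626.22/0.19 = 530.639 sabins (V = 626.22 m³).
ΔA = A₂ − A₁ = 530.639 − 303.084 = 227.6 sabins.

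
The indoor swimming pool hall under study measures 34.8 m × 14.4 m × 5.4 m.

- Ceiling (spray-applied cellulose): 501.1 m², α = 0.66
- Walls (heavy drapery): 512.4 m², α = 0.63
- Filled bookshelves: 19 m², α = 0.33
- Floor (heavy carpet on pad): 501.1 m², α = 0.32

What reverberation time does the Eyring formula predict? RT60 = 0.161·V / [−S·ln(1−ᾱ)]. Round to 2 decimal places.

0.37 s

S = Σ Sᵢ = 1533.6 m².
Σ(Sᵢαᵢ) = 501.1×0.66 + 512.4×0.63 + 19×0.33 + 501.1×0.32 = 820.160.
ᾱ = 820.160 / 1533.6 = 0.5348.
Eyring denominator: −S ln(1−ᾱ) = 1173.645.
V = 34.8 × 14.4 × 5.4 = 2706.048 m³.
T = 0.161·V/[−S·ln(1−ᾱ)] = 0.161·2706.048/1173.645 = 0.37 s.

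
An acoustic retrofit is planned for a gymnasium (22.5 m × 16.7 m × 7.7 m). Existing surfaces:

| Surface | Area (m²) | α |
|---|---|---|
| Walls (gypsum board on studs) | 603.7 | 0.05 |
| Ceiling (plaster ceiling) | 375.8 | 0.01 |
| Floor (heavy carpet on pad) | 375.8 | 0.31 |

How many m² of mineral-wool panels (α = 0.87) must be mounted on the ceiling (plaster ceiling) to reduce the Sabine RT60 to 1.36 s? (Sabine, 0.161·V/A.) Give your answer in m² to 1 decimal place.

223.3

Total absorption A₁ = 603.7×0.05 + 375.8×0.01 + 375.8×0.31
  = 30.185 + 3.758 + 116.498 = 150.441 m² sabins.
V = 2893.275 m³. Target absorption A₂ = 0.161 × 2893.275 / 1.36 = 342.513 sabins.
Absorption to add: 342.513 − 150.441 = 192.072 sabins.
Each m² of panel replacing the ceiling (plaster ceiling) adds (0.87 − 0.01) = 0.86 sabins.
Panel area = 192.072 / 0.86 = 223.3 m².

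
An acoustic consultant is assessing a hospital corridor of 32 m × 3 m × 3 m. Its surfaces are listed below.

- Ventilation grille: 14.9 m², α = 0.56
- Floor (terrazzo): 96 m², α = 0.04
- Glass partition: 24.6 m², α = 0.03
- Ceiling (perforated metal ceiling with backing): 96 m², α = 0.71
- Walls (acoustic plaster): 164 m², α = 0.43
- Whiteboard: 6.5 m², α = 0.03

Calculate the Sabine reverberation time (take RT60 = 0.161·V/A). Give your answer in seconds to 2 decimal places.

0.31 s

Summing Sᵢαᵢ: 8.344 + 3.840 + 0.738 + 68.160 + 70.520 + 0.195 → A = 151.797 sabins.
Room volume: 288 m³.
Sabine: RT60 = 0.161 × 288 / 151.797 = 0.31 s.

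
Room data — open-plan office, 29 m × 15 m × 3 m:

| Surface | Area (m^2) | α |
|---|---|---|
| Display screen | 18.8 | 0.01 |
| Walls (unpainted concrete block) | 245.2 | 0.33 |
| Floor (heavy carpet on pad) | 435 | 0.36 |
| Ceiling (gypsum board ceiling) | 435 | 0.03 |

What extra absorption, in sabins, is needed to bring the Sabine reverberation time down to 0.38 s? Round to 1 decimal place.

A₁ = Σ Sᵢαᵢ = 18.8×0.01 + 245.2×0.33 + 435×0.36 + 435×0.03 = 250.754 sabins.
Target A₂ = 0.161·1305/0.38 = 552.908 sabins (V = 1305 m³).
Additional absorption ΔA = 552.908 − 250.754 = 302.2 sabins.

302.2 sabins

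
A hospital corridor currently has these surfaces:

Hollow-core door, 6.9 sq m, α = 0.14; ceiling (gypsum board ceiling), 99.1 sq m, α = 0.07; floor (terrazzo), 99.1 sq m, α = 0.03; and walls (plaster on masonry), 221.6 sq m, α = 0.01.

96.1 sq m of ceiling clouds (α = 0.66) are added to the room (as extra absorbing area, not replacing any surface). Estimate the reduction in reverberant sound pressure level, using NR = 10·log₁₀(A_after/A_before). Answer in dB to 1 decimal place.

7.7 dB

Equivalent absorption area: A_before = 6.9·0.14 + 99.1·0.07 + 99.1·0.03 + 221.6·0.01 = 13.092 sq m.
Added absorption = 96.1 × 0.66 = 63.426 sabins.
A_after = 13.092 + 63.426 = 76.518 sabins.
NR = 10·log₁₀(76.518/13.092) = 7.7 dB.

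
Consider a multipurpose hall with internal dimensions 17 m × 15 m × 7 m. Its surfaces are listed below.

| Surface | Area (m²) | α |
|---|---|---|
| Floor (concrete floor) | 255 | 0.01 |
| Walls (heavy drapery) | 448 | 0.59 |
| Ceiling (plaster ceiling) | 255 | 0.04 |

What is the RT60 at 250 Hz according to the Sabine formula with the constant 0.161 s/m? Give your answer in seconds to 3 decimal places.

A = Σ Sᵢαᵢ = 255*0.01 + 448*0.59 + 255*0.04 = 277.070 sabins.
Room volume: 1785 m³.
RT60 = 0.161 · V / A = 0.161 × 1785 / 277.070 = 1.037 s.

1.037 sec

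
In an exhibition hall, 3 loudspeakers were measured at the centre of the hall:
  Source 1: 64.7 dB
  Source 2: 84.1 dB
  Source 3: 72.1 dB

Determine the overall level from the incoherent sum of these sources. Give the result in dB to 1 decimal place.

84.4 dB

Converting to relative power and adding: 10^(64.7/10) + 10^(84.1/10) + 10^(72.1/10) = 2.762e+08.
L_total = 10·log₁₀(2.762e+08) = 84.4 dB.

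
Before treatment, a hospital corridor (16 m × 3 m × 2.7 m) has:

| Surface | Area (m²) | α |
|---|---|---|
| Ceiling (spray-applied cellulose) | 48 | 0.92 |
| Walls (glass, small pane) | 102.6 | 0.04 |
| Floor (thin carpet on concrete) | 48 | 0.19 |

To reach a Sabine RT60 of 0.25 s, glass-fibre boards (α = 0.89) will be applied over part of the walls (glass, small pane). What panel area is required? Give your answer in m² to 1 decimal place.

30.7

Total absorption A₁ = 48×0.92 + 102.6×0.04 + 48×0.19
  = 44.160 + 4.104 + 9.120 = 57.384 m² sabins.
Required A₂ = 0.161·129.6/0.25 = 83.462 sabins.
ΔA needed = 83.462 − 57.384 = 26.078 sabins.
Each m² of panel replacing the walls (glass, small pane) adds (0.89 − 0.04) = 0.85 sabins.
Panel area = 26.078 / 0.85 = 30.7 m².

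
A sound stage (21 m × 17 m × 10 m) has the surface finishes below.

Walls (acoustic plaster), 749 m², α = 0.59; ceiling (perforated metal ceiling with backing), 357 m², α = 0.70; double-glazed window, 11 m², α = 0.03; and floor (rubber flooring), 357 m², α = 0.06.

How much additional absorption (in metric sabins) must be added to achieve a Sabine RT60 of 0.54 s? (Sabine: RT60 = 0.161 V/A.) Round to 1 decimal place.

A₁ = Σ Sᵢαᵢ = 749×0.59 + 357×0.70 + 11×0.03 + 357×0.06 = 713.560 sabins.
Target A₂ = 0.161·3570/0.54 = 1064.389 sabins (V = 3570 m³).
Shortfall: 1064.389 − 713.560 = 350.8 sabins.

350.8 sabins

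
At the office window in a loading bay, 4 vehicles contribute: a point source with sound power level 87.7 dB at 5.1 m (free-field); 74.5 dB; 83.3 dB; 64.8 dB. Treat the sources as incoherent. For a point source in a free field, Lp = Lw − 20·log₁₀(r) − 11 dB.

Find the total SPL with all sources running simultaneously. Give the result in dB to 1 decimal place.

Source at 5.1 m: Lp = 87.7 − 20·log₁₀(5.1) − 11 = 62.5 dB.
Σ 10^(Lᵢ/10) = 2.468e+08.
Back to dB: 10·log₁₀ Σ = 83.9 dB.

83.9 dB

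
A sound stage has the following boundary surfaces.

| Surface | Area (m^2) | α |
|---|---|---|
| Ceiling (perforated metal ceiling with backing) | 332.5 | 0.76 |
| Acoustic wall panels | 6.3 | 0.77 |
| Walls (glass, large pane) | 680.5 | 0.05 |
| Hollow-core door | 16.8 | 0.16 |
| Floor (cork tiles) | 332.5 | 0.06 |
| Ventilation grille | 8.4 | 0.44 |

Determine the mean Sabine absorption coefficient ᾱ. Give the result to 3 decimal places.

S = Σ Sᵢ = 332.5 + 6.3 + 680.5 + 16.8 + 332.5 + 8.4 = 1377.0 m^2.
Weighted sum Σ Sα = 317.910.
ᾱ = A/S = 0.231.

0.231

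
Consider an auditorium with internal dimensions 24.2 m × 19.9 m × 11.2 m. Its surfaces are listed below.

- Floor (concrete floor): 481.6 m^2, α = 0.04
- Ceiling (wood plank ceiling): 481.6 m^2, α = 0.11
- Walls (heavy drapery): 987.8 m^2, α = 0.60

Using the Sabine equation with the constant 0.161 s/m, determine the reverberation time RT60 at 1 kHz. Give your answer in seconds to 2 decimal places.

1.31 seconds

Total absorption A = 481.6*0.04 + 481.6*0.11 + 987.8*0.60
  = 19.264 + 52.976 + 592.680 = 664.920 m^2 sabins.
Volume V = 24.2 × 19.9 × 11.2 = 5393.696 m³.
RT60 = 0.161 · V / A = 0.161 × 5393.696 / 664.920 = 1.31 s.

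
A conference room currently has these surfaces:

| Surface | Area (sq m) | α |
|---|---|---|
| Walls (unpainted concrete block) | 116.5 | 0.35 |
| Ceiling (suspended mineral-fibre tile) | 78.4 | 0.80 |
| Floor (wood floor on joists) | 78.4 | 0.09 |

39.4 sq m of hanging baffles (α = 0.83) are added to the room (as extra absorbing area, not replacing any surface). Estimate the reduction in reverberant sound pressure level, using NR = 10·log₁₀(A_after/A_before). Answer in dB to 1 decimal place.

Total absorption A_before = 116.5*0.35 + 78.4*0.80 + 78.4*0.09
  = 40.775 + 62.720 + 7.056 = 110.551 sq m sabins.
Added absorption = 39.4 × 0.83 = 32.702 sabins.
A_after = 110.551 + 32.702 = 143.253 sabins.
Reduction = 10 log₁₀(A_after/A_before) = 10 log₁₀(1.2958) = 1.1 dB.

1.1 dB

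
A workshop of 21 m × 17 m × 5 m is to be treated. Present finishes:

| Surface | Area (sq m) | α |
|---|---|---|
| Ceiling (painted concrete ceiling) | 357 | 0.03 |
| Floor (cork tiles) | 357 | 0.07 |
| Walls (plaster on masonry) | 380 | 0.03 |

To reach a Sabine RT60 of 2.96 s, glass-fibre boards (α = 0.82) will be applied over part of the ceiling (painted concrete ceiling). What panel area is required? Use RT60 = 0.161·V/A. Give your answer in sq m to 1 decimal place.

63.3

A₁ = Σ Sᵢαᵢ = 357·0.03 + 357·0.07 + 380·0.03 = 47.100 sabins.
Required A₂ = 0.161·1785/2.96 = 97.090 sabins.
Absorption to add: 97.090 − 47.100 = 49.990 sabins.
Net gain per sq m: Δα = 0.82 − 0.03 = 0.79.
Panel area = 49.990 / 0.79 = 63.3 sq m.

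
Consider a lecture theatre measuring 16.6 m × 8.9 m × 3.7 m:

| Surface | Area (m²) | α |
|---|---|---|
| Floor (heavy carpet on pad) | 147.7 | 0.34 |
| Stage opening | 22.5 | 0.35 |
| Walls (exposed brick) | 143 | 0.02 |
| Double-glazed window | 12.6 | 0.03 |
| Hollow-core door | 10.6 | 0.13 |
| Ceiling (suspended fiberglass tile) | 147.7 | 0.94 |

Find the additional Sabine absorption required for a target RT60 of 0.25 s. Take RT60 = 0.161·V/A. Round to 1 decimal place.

Summing Sᵢαᵢ: 50.218 + 7.875 + 2.860 + 0.378 + 1.378 + 138.838 → A₁ = 201.547 sabins.
Target A₂ = 0.161·546.638/0.25 = 352.035 sabins (V = 546.638 m³).
Additional absorption ΔA = 352.035 − 201.547 = 150.5 sabins.

150.5 sabins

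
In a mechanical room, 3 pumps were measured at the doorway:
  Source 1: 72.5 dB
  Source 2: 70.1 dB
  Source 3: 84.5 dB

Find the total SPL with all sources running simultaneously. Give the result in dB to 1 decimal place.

Σ 10^(Lᵢ/10) = 3.099e+08.
L_total = 10·log₁₀(3.099e+08) = 84.9 dB.

84.9 dB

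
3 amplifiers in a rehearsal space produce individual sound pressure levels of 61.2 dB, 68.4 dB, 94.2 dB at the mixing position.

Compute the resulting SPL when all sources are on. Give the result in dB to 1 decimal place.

94.2 dB

Converting to relative power and adding: 10^(61.2/10) + 10^(68.4/10) + 10^(94.2/10) = 2.639e+09.
L_total = 10·log₁₀(2.639e+09) = 94.2 dB.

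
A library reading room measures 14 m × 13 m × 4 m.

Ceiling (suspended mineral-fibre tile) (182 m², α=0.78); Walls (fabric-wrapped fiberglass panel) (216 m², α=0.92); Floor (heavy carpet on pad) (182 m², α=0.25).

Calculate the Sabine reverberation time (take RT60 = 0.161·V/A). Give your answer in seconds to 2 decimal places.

0.30 seconds

Equivalent absorption area: A = 182·0.78 + 216·0.92 + 182·0.25 = 386.180 m².
Room volume: 728 m³.
Sabine: RT60 = 0.161 × 728 / 386.180 = 0.30 s.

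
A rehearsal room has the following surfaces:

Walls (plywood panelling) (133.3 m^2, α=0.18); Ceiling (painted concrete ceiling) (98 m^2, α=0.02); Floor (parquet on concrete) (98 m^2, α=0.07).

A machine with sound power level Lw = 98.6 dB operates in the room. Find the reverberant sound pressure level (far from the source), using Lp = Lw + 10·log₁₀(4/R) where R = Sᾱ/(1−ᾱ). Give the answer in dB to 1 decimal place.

A = 32.814 sabins; S = 329.3 m^2.
ᾱ = 32.814/329.3 = 0.0996; R = Sᾱ/(1−ᾱ) = 32.814/(1−0.0996) = 36.444 m^2.
Lp = 98.6 + 10·log₁₀(4/36.444) = 98.6 + (-9.60) = 89.0 dB.

89.0 dB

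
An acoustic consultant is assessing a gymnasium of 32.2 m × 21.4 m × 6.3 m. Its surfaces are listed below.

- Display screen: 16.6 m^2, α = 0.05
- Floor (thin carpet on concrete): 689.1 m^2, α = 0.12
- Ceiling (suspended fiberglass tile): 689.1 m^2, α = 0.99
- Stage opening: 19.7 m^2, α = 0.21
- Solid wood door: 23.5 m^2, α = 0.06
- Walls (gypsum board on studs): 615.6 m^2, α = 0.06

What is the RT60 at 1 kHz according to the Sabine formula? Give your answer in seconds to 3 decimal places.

0.865 seconds

Equivalent absorption area: A = 16.6·0.05 + 689.1·0.12 + 689.1·0.99 + 19.7·0.21 + 23.5·0.06 + 615.6·0.06 = 808.214 m^2.
Room volume: 4341.204 m³.
Sabine: RT60 = 0.161 × 4341.204 / 808.214 = 0.865 s.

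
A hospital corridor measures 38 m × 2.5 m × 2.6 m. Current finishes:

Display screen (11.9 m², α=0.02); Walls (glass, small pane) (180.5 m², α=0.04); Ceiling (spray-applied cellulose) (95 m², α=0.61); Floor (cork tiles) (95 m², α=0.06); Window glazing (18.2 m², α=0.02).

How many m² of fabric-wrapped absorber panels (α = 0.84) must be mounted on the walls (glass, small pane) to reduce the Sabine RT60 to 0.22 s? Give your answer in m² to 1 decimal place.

A₁ = Σ Sᵢαᵢ = 11.9×0.02 + 180.5×0.04 + 95×0.61 + 95×0.06 + 18.2×0.02 = 71.472 sabins.
V = 247 m³. Target absorption A₂ = 0.161 × 247 / 0.22 = 180.759 sabins.
Absorption to add: 180.759 − 71.472 = 109.287 sabins.
Net gain per m²: Δα = 0.84 − 0.04 = 0.80.
Panel area = 109.287 / 0.80 = 136.6 m².

136.6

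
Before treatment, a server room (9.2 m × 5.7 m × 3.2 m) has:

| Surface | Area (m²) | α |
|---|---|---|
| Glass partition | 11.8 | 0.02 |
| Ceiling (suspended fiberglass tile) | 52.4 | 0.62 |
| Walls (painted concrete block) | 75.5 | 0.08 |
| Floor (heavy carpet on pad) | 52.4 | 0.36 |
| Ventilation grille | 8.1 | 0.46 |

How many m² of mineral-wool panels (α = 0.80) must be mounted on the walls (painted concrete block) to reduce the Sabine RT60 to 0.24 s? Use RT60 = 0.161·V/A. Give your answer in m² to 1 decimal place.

Equivalent absorption area: A₁ = 11.8×0.02 + 52.4×0.62 + 75.5×0.08 + 52.4×0.36 + 8.1×0.46 = 61.354 m².
Required A₂ = 0.161·167.808/0.24 = 112.571 sabins.
ΔA needed = 112.571 − 61.354 = 51.217 sabins.
Each m² of panel replacing the walls (painted concrete block) adds (0.80 − 0.08) = 0.72 sabins.
Panel area = 51.217 / 0.72 = 71.1 m².

71.1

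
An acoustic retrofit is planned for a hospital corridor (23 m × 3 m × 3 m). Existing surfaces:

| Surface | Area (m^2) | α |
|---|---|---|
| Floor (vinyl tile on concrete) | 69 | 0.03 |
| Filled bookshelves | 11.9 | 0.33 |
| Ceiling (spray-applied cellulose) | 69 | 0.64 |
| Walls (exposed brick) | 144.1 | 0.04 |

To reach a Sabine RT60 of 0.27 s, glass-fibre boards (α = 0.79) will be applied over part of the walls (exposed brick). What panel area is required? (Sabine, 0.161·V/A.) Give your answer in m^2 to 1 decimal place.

Summing Sᵢαᵢ: 2.070 + 3.927 + 44.160 + 5.764 → A₁ = 55.921 sabins.
V = 207 m³. Target absorption A₂ = 0.161 × 207 / 0.27 = 123.433 sabins.
ΔA needed = 123.433 − 55.921 = 67.512 sabins.
Net gain per m^2: Δα = 0.79 − 0.04 = 0.75.
Area = ΔA/Δα = 67.512/0.75 = 90.0 m^2.

90.0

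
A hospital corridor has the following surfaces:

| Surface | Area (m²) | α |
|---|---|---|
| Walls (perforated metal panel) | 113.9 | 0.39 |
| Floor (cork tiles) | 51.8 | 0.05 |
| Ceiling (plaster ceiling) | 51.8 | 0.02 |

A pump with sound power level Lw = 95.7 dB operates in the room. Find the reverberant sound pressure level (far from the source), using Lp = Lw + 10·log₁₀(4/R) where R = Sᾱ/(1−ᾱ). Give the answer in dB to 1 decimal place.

83.8 dB

Σ(Sᵢαᵢ) = 113.9·0.39 + 51.8·0.05 + 51.8·0.02 = 48.047; total area S = 217.5 m².
ᾱ = 48.047/217.5 = 0.2209; R = Sᾱ/(1−ᾱ) = 48.047/(1−0.2209) = 61.670 m².
Lp = 95.7 + 10·log₁₀(4/61.670) = 95.7 + (-11.88) = 83.8 dB.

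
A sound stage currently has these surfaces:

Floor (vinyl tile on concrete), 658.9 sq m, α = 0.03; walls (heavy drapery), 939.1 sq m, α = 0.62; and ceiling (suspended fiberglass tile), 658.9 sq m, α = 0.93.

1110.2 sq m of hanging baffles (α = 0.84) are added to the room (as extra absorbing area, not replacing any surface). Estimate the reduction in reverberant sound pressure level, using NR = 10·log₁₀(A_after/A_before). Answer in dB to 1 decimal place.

2.5 dB

A_before = Σ Sᵢαᵢ = 658.9×0.03 + 939.1×0.62 + 658.9×0.93 = 1214.786 sabins.
Added absorption = 1110.2 × 0.84 = 932.568 sabins.
New total A_after = 2147.354 sabins.
Reduction = 10 log₁₀(A_after/A_before) = 10 log₁₀(1.7677) = 2.5 dB.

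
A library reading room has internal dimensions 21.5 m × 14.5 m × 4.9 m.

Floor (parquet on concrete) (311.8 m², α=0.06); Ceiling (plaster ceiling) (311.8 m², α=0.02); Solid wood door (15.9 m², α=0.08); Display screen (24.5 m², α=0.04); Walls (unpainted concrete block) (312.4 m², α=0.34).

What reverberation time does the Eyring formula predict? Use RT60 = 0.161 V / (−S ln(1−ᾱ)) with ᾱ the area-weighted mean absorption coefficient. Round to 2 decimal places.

Total surface area S = 311.8 + 311.8 + 15.9 + 24.5 + 312.4 = 976.4 m².
Absorption A = 311.8×0.06 + 311.8×0.02 + 15.9×0.08 + 24.5×0.04 + 312.4×0.34 = 133.412 sabins.
ᾱ = 133.412 / 976.4 = 0.1366.
Eyring denominator: −S ln(1−ᾱ) = 143.411.
V = 21.5 × 14.5 × 4.9 = 1527.575 m³.
RT60 = 0.161 × 1527.575 / 143.411 = 1.71 s.

1.71 sec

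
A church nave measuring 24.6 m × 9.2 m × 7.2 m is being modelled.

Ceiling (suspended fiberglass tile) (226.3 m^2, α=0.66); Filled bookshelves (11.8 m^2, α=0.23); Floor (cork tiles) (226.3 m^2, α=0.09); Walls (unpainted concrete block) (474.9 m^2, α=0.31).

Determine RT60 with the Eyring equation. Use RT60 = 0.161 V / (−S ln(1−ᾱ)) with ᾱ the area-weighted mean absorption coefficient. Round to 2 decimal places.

Total surface area S = 226.3 + 11.8 + 226.3 + 474.9 = 939.3 m^2.
Absorption A = 226.3·0.66 + 11.8·0.23 + 226.3·0.09 + 474.9·0.31 = 319.658 sabins.
Mean coefficient ᾱ = A/S = 0.3403.
−S·ln(1−ᾱ) = −939.3 × ln(1 − 0.3403) = 390.721.
V = 24.6 × 9.2 × 7.2 = 1629.504 m³.
T = 0.161·V/[−S·ln(1−ᾱ)] = 0.161·1629.504/390.721 = 0.67 s.

0.67 sec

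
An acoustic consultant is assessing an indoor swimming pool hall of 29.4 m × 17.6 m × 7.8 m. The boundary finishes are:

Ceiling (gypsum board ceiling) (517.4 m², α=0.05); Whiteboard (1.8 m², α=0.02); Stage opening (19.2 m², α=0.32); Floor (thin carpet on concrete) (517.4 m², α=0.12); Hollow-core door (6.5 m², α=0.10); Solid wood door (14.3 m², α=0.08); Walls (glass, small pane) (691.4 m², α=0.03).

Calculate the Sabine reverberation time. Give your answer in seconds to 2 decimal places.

Equivalent absorption area: A = 517.4×0.05 + 1.8×0.02 + 19.2×0.32 + 517.4×0.12 + 6.5×0.10 + 14.3×0.08 + 691.4×0.03 = 116.674 m².
Room volume: 4036.032 m³.
T = 0.161 V/A = 0.161·4036.032/116.674 = 5.57 s.

5.57 s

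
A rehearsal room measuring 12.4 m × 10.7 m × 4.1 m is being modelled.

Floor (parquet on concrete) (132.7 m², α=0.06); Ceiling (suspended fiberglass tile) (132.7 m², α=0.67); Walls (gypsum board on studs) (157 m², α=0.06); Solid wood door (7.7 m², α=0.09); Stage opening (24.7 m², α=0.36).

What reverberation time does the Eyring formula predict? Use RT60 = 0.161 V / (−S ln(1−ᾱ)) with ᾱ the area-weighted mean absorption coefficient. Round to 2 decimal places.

S = Σ Sᵢ = 454.8 m².
Absorption A = 132.7·0.06 + 132.7·0.67 + 157·0.06 + 7.7·0.09 + 24.7·0.36 = 115.876 sabins.
ᾱ = 115.876 / 454.8 = 0.2548.
Eyring denominator: −S ln(1−ᾱ) = 133.758.
V = 12.4 × 10.7 × 4.1 = 543.988 m³.
T = 0.161·V/[−S·ln(1−ᾱ)] = 0.161·543.988/133.758 = 0.65 s.

0.65 s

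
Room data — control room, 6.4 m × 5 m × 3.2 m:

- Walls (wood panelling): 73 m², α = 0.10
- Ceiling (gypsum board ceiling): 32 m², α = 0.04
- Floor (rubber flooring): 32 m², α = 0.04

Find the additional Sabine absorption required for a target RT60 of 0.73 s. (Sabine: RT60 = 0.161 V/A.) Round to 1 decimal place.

12.7 sabins

Summing Sᵢαᵢ: 7.300 + 1.280 + 1.280 → A₁ = 9.860 sabins.
V = 102.4 m³. Required absorption A₂ = 0.161 × 102.4 / 0.73 = 22.584 sabins.
ΔA = A₂ − A₁ = 22.584 − 9.860 = 12.7 sabins.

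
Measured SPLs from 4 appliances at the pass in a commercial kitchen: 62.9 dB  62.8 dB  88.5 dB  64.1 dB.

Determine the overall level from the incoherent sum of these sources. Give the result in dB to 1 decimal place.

Sum in the linear (power) domain: Σ 10^(Lᵢ/10) = 10^(62.9/10) + 10^(62.8/10) + 10^(88.5/10) + 10^(64.1/10) = 7.144e+08.
Back to dB: 10·log₁₀ Σ = 88.5 dB.

88.5 dB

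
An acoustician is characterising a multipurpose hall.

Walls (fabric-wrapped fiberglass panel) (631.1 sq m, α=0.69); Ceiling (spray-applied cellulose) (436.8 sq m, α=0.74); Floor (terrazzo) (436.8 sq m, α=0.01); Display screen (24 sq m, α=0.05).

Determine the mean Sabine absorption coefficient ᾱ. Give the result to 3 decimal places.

S = Σ Sᵢ = 631.1 + 436.8 + 436.8 + 24 = 1528.7 sq m.
Weighted sum Σ Sα = 764.259.
ᾱ = 764.259 / 1528.7 = 0.500.

0.500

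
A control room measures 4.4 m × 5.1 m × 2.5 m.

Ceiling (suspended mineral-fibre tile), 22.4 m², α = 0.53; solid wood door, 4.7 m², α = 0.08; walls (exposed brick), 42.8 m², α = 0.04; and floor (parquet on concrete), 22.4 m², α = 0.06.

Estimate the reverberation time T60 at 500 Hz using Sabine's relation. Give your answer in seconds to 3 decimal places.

Summing Sᵢαᵢ: 11.872 + 0.376 + 1.712 + 1.344 → A = 15.304 sabins.
V = 4.4·5.1·2.5 = 56.1 m³.
T = 0.161 V/A = 0.161·56.1/15.304 = 0.590 s.

0.590 s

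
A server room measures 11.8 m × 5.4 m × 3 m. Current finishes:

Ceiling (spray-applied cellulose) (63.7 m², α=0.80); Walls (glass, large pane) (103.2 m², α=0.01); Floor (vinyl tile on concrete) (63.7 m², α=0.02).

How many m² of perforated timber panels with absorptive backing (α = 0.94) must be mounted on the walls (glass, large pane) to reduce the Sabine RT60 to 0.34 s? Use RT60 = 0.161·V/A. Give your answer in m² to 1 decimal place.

40.1

Equivalent absorption area: A₁ = 63.7×0.80 + 103.2×0.01 + 63.7×0.02 = 53.266 m².
Required A₂ = 0.161·191.16/0.34 = 90.520 sabins.
ΔA needed = 90.520 − 53.266 = 37.254 sabins.
Net gain per m²: Δα = 0.94 − 0.01 = 0.93.
Panel area = 37.254 / 0.93 = 40.1 m².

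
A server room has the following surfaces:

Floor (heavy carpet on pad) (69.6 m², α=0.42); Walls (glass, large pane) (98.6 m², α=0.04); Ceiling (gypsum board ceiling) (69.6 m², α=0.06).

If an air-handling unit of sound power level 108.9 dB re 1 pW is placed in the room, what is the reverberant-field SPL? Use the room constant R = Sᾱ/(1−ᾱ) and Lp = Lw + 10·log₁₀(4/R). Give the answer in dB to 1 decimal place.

A = 37.352 sabins; S = 237.8 m².
ᾱ = 37.352/237.8 = 0.1571; R = Sᾱ/(1−ᾱ) = 37.352/(1−0.1571) = 44.314 m².
Lp = 108.9 + 10·log₁₀(4/44.314) = 108.9 + (-10.44) = 98.5 dB.

98.5 dB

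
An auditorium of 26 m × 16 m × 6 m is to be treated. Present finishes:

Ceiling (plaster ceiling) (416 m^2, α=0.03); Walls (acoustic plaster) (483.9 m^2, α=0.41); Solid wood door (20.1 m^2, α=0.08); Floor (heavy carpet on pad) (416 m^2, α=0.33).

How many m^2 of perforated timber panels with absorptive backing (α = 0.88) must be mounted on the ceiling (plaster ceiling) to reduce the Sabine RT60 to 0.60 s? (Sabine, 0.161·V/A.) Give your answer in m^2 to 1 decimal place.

A₁ = Σ Sᵢαᵢ = 416×0.03 + 483.9×0.41 + 20.1×0.08 + 416×0.33 = 349.767 sabins.
V = 2496 m³. Target absorption A₂ = 0.161 × 2496 / 0.60 = 669.760 sabins.
ΔA needed = 669.760 − 349.767 = 319.993 sabins.
Net gain per m^2: Δα = 0.88 − 0.03 = 0.85.
Panel area = 319.993 / 0.85 = 376.5 m^2.

376.5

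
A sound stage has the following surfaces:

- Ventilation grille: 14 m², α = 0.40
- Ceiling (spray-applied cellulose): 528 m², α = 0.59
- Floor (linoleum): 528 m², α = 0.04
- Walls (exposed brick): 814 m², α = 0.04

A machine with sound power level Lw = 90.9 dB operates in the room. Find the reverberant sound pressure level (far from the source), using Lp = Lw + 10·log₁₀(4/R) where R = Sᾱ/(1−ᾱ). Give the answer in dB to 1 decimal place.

Σ(Sᵢαᵢ) = 14×0.40 + 528×0.59 + 528×0.04 + 814×0.04 = 370.800; total area S = 1884.0 m².
ᾱ = 0.1968, so room constant R = A/(1−ᾱ) = 461.653 m².
Lp = Lw + 10 log₁₀(4/R) = 90.9 -20.62 = 70.3 dB.

70.3 dB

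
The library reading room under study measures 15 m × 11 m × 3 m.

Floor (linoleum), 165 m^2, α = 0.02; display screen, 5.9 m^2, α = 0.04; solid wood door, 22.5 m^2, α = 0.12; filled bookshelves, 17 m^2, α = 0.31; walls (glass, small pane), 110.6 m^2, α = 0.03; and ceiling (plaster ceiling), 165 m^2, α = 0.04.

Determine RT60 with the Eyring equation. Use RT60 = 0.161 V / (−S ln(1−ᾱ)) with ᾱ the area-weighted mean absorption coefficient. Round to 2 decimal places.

3.64 s

Total surface area S = 165 + 5.9 + 22.5 + 17 + 110.6 + 165 = 486.0 m^2.
Σ(Sᵢαᵢ) = 165·0.02 + 5.9·0.04 + 22.5·0.12 + 17·0.31 + 110.6·0.03 + 165·0.04 = 21.424.
Mean coefficient ᾱ = A/S = 0.0441.
−S·ln(1−ᾱ) = −486.0 × ln(1 − 0.0441) = 21.920.
V = 15 × 11 × 3 = 495 m³.
T = 0.161·V/[−S·ln(1−ᾱ)] = 0.161·495/21.920 = 3.64 s.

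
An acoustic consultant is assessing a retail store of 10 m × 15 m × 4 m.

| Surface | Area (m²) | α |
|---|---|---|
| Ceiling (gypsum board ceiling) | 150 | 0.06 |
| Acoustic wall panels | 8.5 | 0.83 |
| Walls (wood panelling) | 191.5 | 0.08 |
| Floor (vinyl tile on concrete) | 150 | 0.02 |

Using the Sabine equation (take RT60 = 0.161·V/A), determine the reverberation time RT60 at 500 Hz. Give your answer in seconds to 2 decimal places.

A = Σ Sᵢαᵢ = 150*0.06 + 8.5*0.83 + 191.5*0.08 + 150*0.02 = 34.375 sabins.
Room volume: 600 m³.
RT60 = 0.161 · V / A = 0.161 × 600 / 34.375 = 2.81 s.

2.81 s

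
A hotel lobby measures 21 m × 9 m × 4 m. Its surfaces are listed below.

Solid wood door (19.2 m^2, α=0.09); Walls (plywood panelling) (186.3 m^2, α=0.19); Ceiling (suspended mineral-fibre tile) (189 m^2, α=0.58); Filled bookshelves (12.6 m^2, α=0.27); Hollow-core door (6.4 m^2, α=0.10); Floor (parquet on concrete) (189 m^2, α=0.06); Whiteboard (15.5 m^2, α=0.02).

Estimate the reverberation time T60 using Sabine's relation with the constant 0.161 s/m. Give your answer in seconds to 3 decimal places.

0.749 sec

Total absorption A = 19.2*0.09 + 186.3*0.19 + 189*0.58 + 12.6*0.27 + 6.4*0.10 + 189*0.06 + 15.5*0.02
  = 1.728 + 35.397 + 109.620 + 3.402 + 0.640 + 11.340 + 0.310 = 162.437 m^2 sabins.
Volume V = 21 × 9 × 4 = 756 m³.
RT60 = 0.161 · V / A = 0.161 × 756 / 162.437 = 0.749 s.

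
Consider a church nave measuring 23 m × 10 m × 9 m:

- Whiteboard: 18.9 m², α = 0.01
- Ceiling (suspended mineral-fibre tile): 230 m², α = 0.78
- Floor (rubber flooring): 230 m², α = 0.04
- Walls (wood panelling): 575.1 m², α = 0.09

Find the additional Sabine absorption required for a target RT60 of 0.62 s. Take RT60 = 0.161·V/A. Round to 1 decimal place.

297.0 sabins

Total absorption A₁ = 18.9·0.01 + 230·0.78 + 230·0.04 + 575.1·0.09
  = 0.189 + 179.400 + 9.200 + 51.759 = 240.548 m² sabins.
V = 2070 m³. Required absorption A₂ = 0.161 × 2070 / 0.62 = 537.532 sabins.
Shortfall: 537.532 − 240.548 = 297.0 sabins.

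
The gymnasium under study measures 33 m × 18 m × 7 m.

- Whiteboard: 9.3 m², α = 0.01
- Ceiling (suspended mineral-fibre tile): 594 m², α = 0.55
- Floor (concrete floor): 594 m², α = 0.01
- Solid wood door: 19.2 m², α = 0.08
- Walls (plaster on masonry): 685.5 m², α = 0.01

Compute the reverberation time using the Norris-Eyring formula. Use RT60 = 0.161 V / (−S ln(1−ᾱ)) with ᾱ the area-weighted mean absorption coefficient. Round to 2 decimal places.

Total surface area S = 9.3 + 594 + 594 + 19.2 + 685.5 = 1902.0 m².
Σ(Sᵢαᵢ) = 9.3×0.01 + 594×0.55 + 594×0.01 + 19.2×0.08 + 685.5×0.01 = 341.124.
ᾱ = 341.124 / 1902.0 = 0.1794.
−S·ln(1−ᾱ) = −1902.0 × ln(1 − 0.1794) = 376.062.
V = 33 × 18 × 7 = 4158 m³.
RT60 = 0.161 × 4158 / 376.062 = 1.78 s.

1.78 s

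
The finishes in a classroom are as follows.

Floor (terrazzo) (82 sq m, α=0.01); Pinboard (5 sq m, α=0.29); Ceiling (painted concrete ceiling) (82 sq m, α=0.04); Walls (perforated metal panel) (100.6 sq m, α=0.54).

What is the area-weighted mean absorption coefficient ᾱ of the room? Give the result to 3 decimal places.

Total surface area S = 269.6 sq m.
Σ(Sᵢαᵢ) = 82*0.01 + 5*0.29 + 82*0.04 + 100.6*0.54 = 59.874.
ᾱ = 59.874 / 269.6 = 0.222.

0.222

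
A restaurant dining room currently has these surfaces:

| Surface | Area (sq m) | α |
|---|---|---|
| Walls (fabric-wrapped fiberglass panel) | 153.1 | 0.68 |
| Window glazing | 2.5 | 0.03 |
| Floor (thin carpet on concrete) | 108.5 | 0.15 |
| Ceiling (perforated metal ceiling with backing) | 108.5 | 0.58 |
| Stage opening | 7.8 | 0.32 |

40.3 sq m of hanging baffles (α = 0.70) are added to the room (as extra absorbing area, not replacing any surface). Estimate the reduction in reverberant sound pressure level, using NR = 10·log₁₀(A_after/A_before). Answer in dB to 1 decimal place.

0.6 dB

Summing Sᵢαᵢ: 104.108 + 0.075 + 16.275 + 62.930 + 2.496 → A_before = 185.884 sabins.
Treatment contributes 40.3·0.70 = 28.210 sabins.
New total A_after = 214.094 sabins.
Reduction = 10 log₁₀(A_after/A_before) = 10 log₁₀(1.1518) = 0.6 dB.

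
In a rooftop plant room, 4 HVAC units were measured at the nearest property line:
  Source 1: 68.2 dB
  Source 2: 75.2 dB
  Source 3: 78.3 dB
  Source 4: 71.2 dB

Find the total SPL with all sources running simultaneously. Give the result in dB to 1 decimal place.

80.8 dB

Converting to relative power and adding: 10^(68.2/10) + 10^(75.2/10) + 10^(78.3/10) + 10^(71.2/10) = 1.205e+08.
L_total = 10·log₁₀(1.205e+08) = 80.8 dB.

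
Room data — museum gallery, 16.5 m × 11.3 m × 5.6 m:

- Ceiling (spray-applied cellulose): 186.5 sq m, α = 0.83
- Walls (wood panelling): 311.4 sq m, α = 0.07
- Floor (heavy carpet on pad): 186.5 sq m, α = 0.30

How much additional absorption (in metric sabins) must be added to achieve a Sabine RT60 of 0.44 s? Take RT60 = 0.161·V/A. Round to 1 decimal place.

Total absorption A₁ = 186.5*0.83 + 311.4*0.07 + 186.5*0.30
  = 154.795 + 21.798 + 55.950 = 232.543 sq m sabins.
For T = 0.44 s, need A₂ = 0.161·V/T = 0.161·1044.12/0.44 = 382.053 sabins.
ΔA = A₂ − A₁ = 382.053 − 232.543 = 149.5 sabins.

149.5 sabins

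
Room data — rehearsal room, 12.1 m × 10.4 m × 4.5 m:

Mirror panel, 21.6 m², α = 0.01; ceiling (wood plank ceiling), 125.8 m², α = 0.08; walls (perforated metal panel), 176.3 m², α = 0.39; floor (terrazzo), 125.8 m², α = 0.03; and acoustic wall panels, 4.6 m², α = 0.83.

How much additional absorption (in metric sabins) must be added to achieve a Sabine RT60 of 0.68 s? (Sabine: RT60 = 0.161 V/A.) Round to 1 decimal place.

47.4 sabins

A₁ = Σ Sᵢαᵢ = 21.6×0.01 + 125.8×0.08 + 176.3×0.39 + 125.8×0.03 + 4.6×0.83 = 86.629 sabins.
Target A₂ = 0.161·566.28/0.68 = 134.075 sabins (V = 566.28 m³).
Additional absorption ΔA = 134.075 − 86.629 = 47.4 sabins.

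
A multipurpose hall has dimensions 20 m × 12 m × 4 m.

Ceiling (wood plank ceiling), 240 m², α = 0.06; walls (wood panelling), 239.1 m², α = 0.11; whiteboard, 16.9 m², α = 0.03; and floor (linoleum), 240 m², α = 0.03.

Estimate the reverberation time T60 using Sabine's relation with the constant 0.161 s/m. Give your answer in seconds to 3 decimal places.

3.193 s

Summing Sᵢαᵢ: 14.400 + 26.301 + 0.507 + 7.200 → A = 48.408 sabins.
V = 20·12·4 = 960 m³.
RT60 = 0.161 · V / A = 0.161 × 960 / 48.408 = 3.193 s.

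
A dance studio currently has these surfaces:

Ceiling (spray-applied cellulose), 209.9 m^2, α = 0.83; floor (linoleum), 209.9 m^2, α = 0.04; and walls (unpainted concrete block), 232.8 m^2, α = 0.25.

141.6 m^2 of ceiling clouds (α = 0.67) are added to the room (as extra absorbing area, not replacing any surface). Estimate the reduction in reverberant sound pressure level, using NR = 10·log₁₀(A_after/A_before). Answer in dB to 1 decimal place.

Total absorption A_before = 209.9×0.83 + 209.9×0.04 + 232.8×0.25
  = 174.217 + 8.396 + 58.200 = 240.813 m^2 sabins.
Treatment contributes 141.6·0.67 = 94.872 sabins.
New total A_after = 335.685 sabins.
NR = 10·log₁₀(335.685/240.813) = 1.4 dB.

1.4 dB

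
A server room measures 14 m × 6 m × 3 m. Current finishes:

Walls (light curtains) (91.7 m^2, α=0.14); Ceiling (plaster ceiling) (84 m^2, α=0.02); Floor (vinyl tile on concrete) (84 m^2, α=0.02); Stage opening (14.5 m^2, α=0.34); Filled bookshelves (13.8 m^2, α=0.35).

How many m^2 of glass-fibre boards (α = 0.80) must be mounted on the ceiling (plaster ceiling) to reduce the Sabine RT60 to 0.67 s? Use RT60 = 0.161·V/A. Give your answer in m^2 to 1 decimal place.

44.4

Total absorption A₁ = 91.7*0.14 + 84*0.02 + 84*0.02 + 14.5*0.34 + 13.8*0.35
  = 12.838 + 1.680 + 1.680 + 4.930 + 4.830 = 25.958 m^2 sabins.
V = 252 m³. Target absorption A₂ = 0.161 × 252 / 0.67 = 60.555 sabins.
Absorption to add: 60.555 − 25.958 = 34.597 sabins.
Net gain per m^2: Δα = 0.80 − 0.02 = 0.78.
Area = ΔA/Δα = 34.597/0.78 = 44.4 m^2.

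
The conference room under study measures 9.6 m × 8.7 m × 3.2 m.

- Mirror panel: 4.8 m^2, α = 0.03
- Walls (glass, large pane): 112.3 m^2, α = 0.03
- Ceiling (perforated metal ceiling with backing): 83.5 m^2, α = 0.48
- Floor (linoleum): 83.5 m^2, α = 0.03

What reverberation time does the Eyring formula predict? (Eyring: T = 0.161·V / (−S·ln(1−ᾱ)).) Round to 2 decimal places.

0.86 s

Total surface area S = 4.8 + 112.3 + 83.5 + 83.5 = 284.1 m^2.
Absorption A = 4.8·0.03 + 112.3·0.03 + 83.5·0.48 + 83.5·0.03 = 46.098 sabins.
Mean coefficient ᾱ = A/S = 0.1623.
−S·ln(1−ᾱ) = −284.1 × ln(1 − 0.1623) = 50.313.
V = 9.6 × 8.7 × 3.2 = 267.264 m³.
RT60 = 0.161 × 267.264 / 50.313 = 0.86 s.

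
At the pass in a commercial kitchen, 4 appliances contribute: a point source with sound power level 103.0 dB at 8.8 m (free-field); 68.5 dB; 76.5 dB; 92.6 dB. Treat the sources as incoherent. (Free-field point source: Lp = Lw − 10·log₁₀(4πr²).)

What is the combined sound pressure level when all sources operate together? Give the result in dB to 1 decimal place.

92.8 dB

Source at 8.8 m: Lp = 103.0 − 10·log₁₀(4π·8.8²) = 103.0 − 10·log₁₀(973.140) = 73.1 dB.
Converting to relative power and adding: 10^(73.1/10) + 10^(68.5/10) + 10^(76.5/10) + 10^(92.6/10) = 1.892e+09.
L_total = 10·log₁₀(1.892e+09) = 92.8 dB.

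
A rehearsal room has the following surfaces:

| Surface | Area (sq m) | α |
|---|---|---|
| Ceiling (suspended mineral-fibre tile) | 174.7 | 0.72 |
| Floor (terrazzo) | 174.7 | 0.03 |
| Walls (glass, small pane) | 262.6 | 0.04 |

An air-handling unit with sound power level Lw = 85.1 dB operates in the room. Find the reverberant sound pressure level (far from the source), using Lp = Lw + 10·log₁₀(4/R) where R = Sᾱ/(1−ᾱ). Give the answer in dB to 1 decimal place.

A = 141.529 sabins; S = 612.0 sq m.
ᾱ = 141.529/612.0 = 0.2313; R = Sᾱ/(1−ᾱ) = 141.529/(1−0.2313) = 184.115 sq m.
Lp = Lw + 10 log₁₀(4/R) = 85.1 -16.63 = 68.5 dB.

68.5 dB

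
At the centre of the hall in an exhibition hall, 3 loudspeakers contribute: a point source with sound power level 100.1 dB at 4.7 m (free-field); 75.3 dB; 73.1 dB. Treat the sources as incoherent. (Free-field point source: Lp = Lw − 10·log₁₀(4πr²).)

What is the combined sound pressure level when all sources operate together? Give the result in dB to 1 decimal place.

Source at 4.7 m: Lp = 100.1 − 10·log₁₀(4π·4.7²) = 100.1 − 10·log₁₀(277.591) = 75.7 dB.
Converting to relative power and adding: 10^(75.7/10) + 10^(75.3/10) + 10^(73.1/10) = 9.146e+07.
Back to dB: 10·log₁₀ Σ = 79.6 dB.

79.6 dB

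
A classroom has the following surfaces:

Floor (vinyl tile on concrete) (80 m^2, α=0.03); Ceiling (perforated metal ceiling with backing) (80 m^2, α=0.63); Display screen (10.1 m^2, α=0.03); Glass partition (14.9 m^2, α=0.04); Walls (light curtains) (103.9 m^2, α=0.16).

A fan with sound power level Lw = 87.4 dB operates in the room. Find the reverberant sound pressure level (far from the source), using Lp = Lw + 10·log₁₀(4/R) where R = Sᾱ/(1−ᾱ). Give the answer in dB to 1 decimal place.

73.7 dB

Σ(Sᵢαᵢ) = 80·0.03 + 80·0.63 + 10.1·0.03 + 14.9·0.04 + 103.9·0.16 = 70.323; total area S = 288.9 m^2.
ᾱ = 70.323/288.9 = 0.2434; R = Sᾱ/(1−ᾱ) = 70.323/(1−0.2434) = 92.946 m^2.
Lp = Lw + 10 log₁₀(4/R) = 87.4 -13.66 = 73.7 dB.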